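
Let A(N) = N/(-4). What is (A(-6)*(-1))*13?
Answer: -39/2 ≈ -19.500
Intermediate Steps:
A(N) = -N/4 (A(N) = N*(-1/4) = -N/4)
(A(-6)*(-1))*13 = (-1/4*(-6)*(-1))*13 = ((3/2)*(-1))*13 = -3/2*13 = -39/2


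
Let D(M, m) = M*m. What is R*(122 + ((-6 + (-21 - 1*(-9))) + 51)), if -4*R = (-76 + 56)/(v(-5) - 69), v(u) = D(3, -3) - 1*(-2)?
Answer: -775/76 ≈ -10.197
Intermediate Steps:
v(u) = -7 (v(u) = 3*(-3) - 1*(-2) = -9 + 2 = -7)
R = -5/76 (R = -(-76 + 56)/(4*(-7 - 69)) = -(-5)/(-76) = -(-5)*(-1)/76 = -¼*5/19 = -5/76 ≈ -0.065789)
R*(122 + ((-6 + (-21 - 1*(-9))) + 51)) = -5*(122 + ((-6 + (-21 - 1*(-9))) + 51))/76 = -5*(122 + ((-6 + (-21 + 9)) + 51))/76 = -5*(122 + ((-6 - 12) + 51))/76 = -5*(122 + (-18 + 51))/76 = -5*(122 + 33)/76 = -5/76*155 = -775/76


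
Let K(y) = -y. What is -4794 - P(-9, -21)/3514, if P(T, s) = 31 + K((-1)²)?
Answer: -8423073/1757 ≈ -4794.0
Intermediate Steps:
P(T, s) = 30 (P(T, s) = 31 - 1*(-1)² = 31 - 1*1 = 31 - 1 = 30)
-4794 - P(-9, -21)/3514 = -4794 - 30/3514 = -4794 - 1*15/1757 = -4794 - 15/1757 = -8423073/1757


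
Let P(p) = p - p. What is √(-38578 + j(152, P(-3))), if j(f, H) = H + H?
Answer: I*√38578 ≈ 196.41*I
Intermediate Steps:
P(p) = 0
j(f, H) = 2*H
√(-38578 + j(152, P(-3))) = √(-38578 + 2*0) = √(-38578 + 0) = √(-38578) = I*√38578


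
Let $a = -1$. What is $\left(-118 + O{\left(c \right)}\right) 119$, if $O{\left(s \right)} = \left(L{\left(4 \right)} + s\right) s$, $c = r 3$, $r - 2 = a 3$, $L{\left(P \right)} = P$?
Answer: $-14399$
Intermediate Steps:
$r = -1$ ($r = 2 - 3 = -1$)
$c = -3$ ($c = \left(-1\right) 3 = -3$)
$O{\left(s \right)} = s \left(4 + s\right)$ ($O{\left(s \right)} = \left(4 + s\right) s = s \left(4 + s\right)$)
$\left(-118 + O{\left(c \right)}\right) 119 = \left(-118 - 3 \left(4 - 3\right)\right) 119 = \left(-118 - 3\right) 119 = \left(-121\right) 119 = -14399$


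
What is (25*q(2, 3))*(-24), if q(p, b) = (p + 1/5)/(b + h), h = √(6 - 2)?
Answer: -264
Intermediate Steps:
h = 2 (h = √4 = 2)
q(p, b) = (⅕ + p)/(2 + b) (q(p, b) = (p + 1/5)/(b + 2) = (p + ⅕)/(2 + b) = (⅕ + p)/(2 + b))
(25*q(2, 3))*(-24) = (25*((⅕ + 2)/(2 + 3)))*(-24) = (25*((11/5)/5))*(-24) = (25*((⅕)*(11/5)))*(-24) = (25*(11/25))*(-24) = 11*(-24) = -264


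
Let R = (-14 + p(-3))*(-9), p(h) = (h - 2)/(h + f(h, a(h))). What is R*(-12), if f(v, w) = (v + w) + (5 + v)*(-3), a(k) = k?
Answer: -1476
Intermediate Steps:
f(v, w) = -15 + w - 2*v (f(v, w) = (v + w) + (-15 - 3*v) = -15 + w - 2*v)
p(h) = 2/15 - h/15 (p(h) = (h - 2)/(h + (-15 + h - 2*h)) = (-2 + h)/(h + (-15 - h)) = (-2 + h)/(-15) = (-2 + h)*(-1/15) = 2/15 - h/15)
R = 123 (R = (-14 + (2/15 - 1/15*(-3)))*(-9) = (-14 + (2/15 + ⅕))*(-9) = (-14 + ⅓)*(-9) = -41/3*(-9) = 123)
R*(-12) = 123*(-12) = -1476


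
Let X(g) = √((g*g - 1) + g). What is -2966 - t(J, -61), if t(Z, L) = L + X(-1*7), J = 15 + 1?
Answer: -2905 - √41 ≈ -2911.4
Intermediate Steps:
X(g) = √(-1 + g + g²) (X(g) = √((g² - 1) + g) = √((-1 + g²) + g) = √(-1 + g + g²))
J = 16
t(Z, L) = L + √41 (t(Z, L) = L + √(-1 - 1*7 + (-1*7)²) = L + √(-1 - 7 + (-7)²) = L + √(-1 - 7 + 49) = L + √41)
-2966 - t(J, -61) = -2966 - (-61 + √41) = -2966 + (61 - √41) = -2905 - √41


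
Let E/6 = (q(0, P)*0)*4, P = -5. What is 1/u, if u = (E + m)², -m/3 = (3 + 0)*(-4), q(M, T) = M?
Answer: 1/1296 ≈ 0.00077160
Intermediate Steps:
E = 0 (E = 6*((0*0)*4) = 6*(0*4) = 6*0 = 0)
m = 36 (m = -3*(3 + 0)*(-4) = -9*(-4) = -3*(-12) = 36)
u = 1296 (u = (0 + 36)² = 36² = 1296)
1/u = 1/1296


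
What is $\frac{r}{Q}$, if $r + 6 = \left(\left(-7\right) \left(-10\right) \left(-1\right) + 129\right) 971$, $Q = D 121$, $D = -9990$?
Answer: $- \frac{57283}{1208790} \approx -0.047389$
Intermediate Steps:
$Q = -1208790$ ($Q = \left(-9990\right) 121 = -1208790$)
$r = 57283$ ($r = -6 + \left(\left(-7\right) \left(-10\right) \left(-1\right) + 129\right) 971 = -6 + \left(70 \left(-1\right) + 129\right) 971 = -6 + \left(-70 + 129\right) 971 = -6 + 59 \cdot 971 = -6 + 57289 = 57283$)
$\frac{r}{Q} = \frac{57283}{-1208790} = 57283 \left(- \frac{1}{1208790}\right) = - \frac{57283}{1208790}$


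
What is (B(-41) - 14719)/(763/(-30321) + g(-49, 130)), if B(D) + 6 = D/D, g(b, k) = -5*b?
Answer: -223223202/3713941 ≈ -60.104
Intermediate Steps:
B(D) = -5 (B(D) = -6 + D/D = -6 + 1 = -5)
(B(-41) - 14719)/(763/(-30321) + g(-49, 130)) = (-5 - 14719)/(763/(-30321) - 5*(-49)) = -14724/(763*(-1/30321) + 245) = -14724/(-763/30321 + 245) = -14724/7427882/30321 = -14724*30321/7427882 = -223223202/3713941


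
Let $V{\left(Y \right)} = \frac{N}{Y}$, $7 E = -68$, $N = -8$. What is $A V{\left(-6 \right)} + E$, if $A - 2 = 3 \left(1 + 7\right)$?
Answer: $\frac{524}{21} \approx 24.952$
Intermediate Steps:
$E = - \frac{68}{7}$ ($E = \frac{1}{7} \left(-68\right) = - \frac{68}{7} \approx -9.7143$)
$A = 26$ ($A = 2 + 3 \left(1 + 7\right) = 2 + 3 \cdot 8 = 2 + 24 = 26$)
$V{\left(Y \right)} = - \frac{8}{Y}$
$A V{\left(-6 \right)} + E = 26 \left(- \frac{8}{-6}\right) - \frac{68}{7} = 26 \left(\left(-8\right) \left(- \frac{1}{6}\right)\right) - \frac{68}{7} = 26 \cdot \frac{4}{3} - \frac{68}{7} = \frac{104}{3} - \frac{68}{7} = \frac{524}{21}$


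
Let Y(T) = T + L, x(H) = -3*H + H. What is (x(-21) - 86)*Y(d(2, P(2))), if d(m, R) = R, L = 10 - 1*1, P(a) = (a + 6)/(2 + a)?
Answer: -484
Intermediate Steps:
P(a) = (6 + a)/(2 + a)
L = 9 (L = 10 - 1 = 9)
x(H) = -2*H
Y(T) = 9 + T (Y(T) = T + 9 = 9 + T)
(x(-21) - 86)*Y(d(2, P(2))) = (-2*(-21) - 86)*(9 + (6 + 2)/(2 + 2)) = (42 - 86)*(9 + 8/4) = -44*(9 + (¼)*8) = -44*(9 + 2) = -44*11 = -484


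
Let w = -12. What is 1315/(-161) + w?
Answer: -3247/161 ≈ -20.168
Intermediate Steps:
1315/(-161) + w = 1315/(-161) - 12 = -1/161*1315 - 12 = -1315/161 - 12 = -3247/161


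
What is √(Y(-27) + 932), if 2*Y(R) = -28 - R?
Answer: 9*√46/2 ≈ 30.520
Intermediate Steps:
Y(R) = -14 - R/2 (Y(R) = (-28 - R)/2 = -14 - R/2)
√(Y(-27) + 932) = √((-14 - ½*(-27)) + 932) = √((-14 + 27/2) + 932) = √(-½ + 932) = √(1863/2) = 9*√46/2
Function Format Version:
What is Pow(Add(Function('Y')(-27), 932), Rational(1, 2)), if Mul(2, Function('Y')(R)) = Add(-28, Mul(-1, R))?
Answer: Mul(Rational(9, 2), Pow(46, Rational(1, 2))) ≈ 30.520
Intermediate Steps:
Function('Y')(R) = Add(-14, Mul(Rational(-1, 2), R)) (Function('Y')(R) = Mul(Rational(1, 2), Add(-28, Mul(-1, R))) = Add(-14, Mul(Rational(-1, 2), R)))
Pow(Add(Function('Y')(-27), 932), Rational(1, 2)) = Pow(Add(Add(-14, Mul(Rational(-1, 2), -27)), 932), Rational(1, 2)) = Pow(Add(Add(-14, Rational(27, 2)), 932), Rational(1, 2)) = Pow(Add(Rational(-1, 2), 932), Rational(1, 2)) = Pow(Rational(1863, 2), Rational(1, 2)) = Mul(Rational(9, 2), Pow(46, Rational(1, 2)))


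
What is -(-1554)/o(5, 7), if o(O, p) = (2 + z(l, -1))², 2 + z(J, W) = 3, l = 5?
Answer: 518/3 ≈ 172.67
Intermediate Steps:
z(J, W) = 1 (z(J, W) = -2 + 3 = 1)
o(O, p) = 9 (o(O, p) = (2 + 1)² = 3² = 9)
-(-1554)/o(5, 7) = -(-1554)/9 = -7*(-74/3) = 518/3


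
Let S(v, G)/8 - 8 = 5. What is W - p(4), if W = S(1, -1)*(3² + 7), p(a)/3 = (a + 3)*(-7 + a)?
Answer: 1727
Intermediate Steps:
S(v, G) = 104 (S(v, G) = 64 + 8*5 = 64 + 40 = 104)
p(a) = 3*(-7 + a)*(3 + a) (p(a) = 3*((a + 3)*(-7 + a)) = 3*((3 + a)*(-7 + a)) = 3*((-7 + a)*(3 + a)) = 3*(-7 + a)*(3 + a))
W = 1664 (W = 104*(3² + 7) = 104*(9 + 7) = 104*16 = 1664)
W - p(4) = 1664 - (-63 - 12*4 + 3*4²) = 1664 - (-63 - 48 + 3*16) = 1664 - (-63 - 48 + 48) = 1664 - 1*(-63) = 1664 + 63 = 1727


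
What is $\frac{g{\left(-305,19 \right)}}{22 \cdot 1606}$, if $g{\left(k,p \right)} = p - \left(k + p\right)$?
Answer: $\frac{305}{35332} \approx 0.0086324$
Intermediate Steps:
$g{\left(k,p \right)} = - k$ ($g{\left(k,p \right)} = p - \left(k + p\right) = - k$)
$\frac{g{\left(-305,19 \right)}}{22 \cdot 1606} = \frac{\left(-1\right) \left(-305\right)}{22 \cdot 1606} = \frac{305}{35332}$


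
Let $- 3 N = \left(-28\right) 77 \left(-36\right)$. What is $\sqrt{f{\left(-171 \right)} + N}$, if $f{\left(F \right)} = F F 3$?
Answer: $\sqrt{61851} \approx 248.7$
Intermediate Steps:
$f{\left(F \right)} = 3 F^{2}$ ($f{\left(F \right)} = F^{2} \cdot 3 = 3 F^{2}$)
$N = -25872$ ($N = - \frac{\left(-28\right) 77 \left(-36\right)}{3} = - \frac{\left(-2156\right) \left(-36\right)}{3} = \left(- \frac{1}{3}\right) 77616 = -25872$)
$\sqrt{f{\left(-171 \right)} + N} = \sqrt{3 \left(-171\right)^{2} - 25872} = \sqrt{3 \cdot 29241 - 25872} = \sqrt{87723 - 25872} = \sqrt{61851}$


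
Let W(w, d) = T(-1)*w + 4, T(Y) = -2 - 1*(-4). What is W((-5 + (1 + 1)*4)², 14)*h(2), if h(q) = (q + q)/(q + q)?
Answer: 22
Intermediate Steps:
T(Y) = 2 (T(Y) = -2 + 4 = 2)
W(w, d) = 4 + 2*w (W(w, d) = 2*w + 4 = 4 + 2*w)
h(q) = 1 (h(q) = (2*q)/((2*q)) = (2*q)*(1/(2*q)) = 1)
W((-5 + (1 + 1)*4)², 14)*h(2) = (4 + 2*(-5 + (1 + 1)*4)²)*1 = (4 + 2*(-5 + 2*4)²)*1 = (4 + 2*(-5 + 8)²)*1 = (4 + 2*3²)*1 = (4 + 2*9)*1 = (4 + 18)*1 = 22*1 = 22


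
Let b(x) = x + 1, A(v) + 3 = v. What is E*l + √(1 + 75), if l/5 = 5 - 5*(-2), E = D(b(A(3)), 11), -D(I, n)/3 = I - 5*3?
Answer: 3150 + 2*√19 ≈ 3158.7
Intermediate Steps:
A(v) = -3 + v
b(x) = 1 + x
D(I, n) = 45 - 3*I (D(I, n) = -3*(I - 5*3) = -3*(I - 15) = -3*(-15 + I) = 45 - 3*I)
E = 42 (E = 45 - 3*(1 + (-3 + 3)) = 45 - 3*(1 + 0) = 45 - 3*1 = 45 - 3 = 42)
l = 75 (l = 5*(5 - 5*(-2)) = 5*(5 + 10) = 5*15 = 75)
E*l + √(1 + 75) = 42*75 + √(1 + 75) = 3150 + √76 = 3150 + 2*√19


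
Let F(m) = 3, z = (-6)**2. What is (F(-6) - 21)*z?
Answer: -648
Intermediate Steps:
z = 36
(F(-6) - 21)*z = (3 - 21)*36 = -18*36 = -648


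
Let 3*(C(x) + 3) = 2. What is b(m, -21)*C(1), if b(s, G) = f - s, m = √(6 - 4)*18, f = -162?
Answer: 378 + 42*√2 ≈ 437.40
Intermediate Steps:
C(x) = -7/3 (C(x) = -3 + (⅓)*2 = -3 + ⅔ = -7/3)
m = 18*√2 (m = √2*18 = 18*√2 ≈ 25.456)
b(s, G) = -162 - s
b(m, -21)*C(1) = (-162 - 18*√2)*(-7/3) = 378 + 42*√2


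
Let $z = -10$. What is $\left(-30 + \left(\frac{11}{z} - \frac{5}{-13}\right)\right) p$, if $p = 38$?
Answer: $- \frac{75867}{65} \approx -1167.2$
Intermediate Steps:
$\left(-30 + \left(\frac{11}{z} - \frac{5}{-13}\right)\right) p = \left(-30 + \left(\frac{11}{-10} - \frac{5}{-13}\right)\right) 38 = \left(-30 + \left(11 \left(- \frac{1}{10}\right) - - \frac{5}{13}\right)\right) 38 = \left(-30 + \left(- \frac{11}{10} + \frac{5}{13}\right)\right) 38 = \left(-30 - \frac{93}{130}\right) 38 = \left(- \frac{3993}{130}\right) 38 = - \frac{75867}{65}$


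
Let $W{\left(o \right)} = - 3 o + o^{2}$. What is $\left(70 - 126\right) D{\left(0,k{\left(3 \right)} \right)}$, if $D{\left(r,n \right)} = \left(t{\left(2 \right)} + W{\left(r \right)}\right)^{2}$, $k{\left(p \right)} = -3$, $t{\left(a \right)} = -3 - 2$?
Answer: $-1400$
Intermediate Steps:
$W{\left(o \right)} = o^{2} - 3 o$
$t{\left(a \right)} = -5$ ($t{\left(a \right)} = -3 - 2 = -5$)
$D{\left(r,n \right)} = \left(-5 + r \left(-3 + r\right)\right)^{2}$
$\left(70 - 126\right) D{\left(0,k{\left(3 \right)} \right)} = \left(70 - 126\right) \left(-5 + 0 \left(-3 + 0\right)\right)^{2} = - 56 \left(-5 + 0 \left(-3\right)\right)^{2} = - 56 \left(-5 + 0\right)^{2} = - 56 \left(-5\right)^{2} = \left(-56\right) 25 = -1400$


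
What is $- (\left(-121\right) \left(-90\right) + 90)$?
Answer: $-10980$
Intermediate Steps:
$- (\left(-121\right) \left(-90\right) + 90) = - (10890 + 90) = \left(-1\right) 10980 = -10980$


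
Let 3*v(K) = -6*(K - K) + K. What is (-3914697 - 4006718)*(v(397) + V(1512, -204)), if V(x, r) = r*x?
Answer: 7326889040005/3 ≈ 2.4423e+12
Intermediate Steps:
v(K) = K/3 (v(K) = (-6*(K - K) + K)/3 = (-6*0 + K)/3 = (0 + K)/3 = K/3)
(-3914697 - 4006718)*(v(397) + V(1512, -204)) = (-3914697 - 4006718)*((1/3)*397 - 204*1512) = -7921415*(397/3 - 308448) = -7921415*(-924947/3) = 7326889040005/3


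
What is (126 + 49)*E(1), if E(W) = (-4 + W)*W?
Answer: -525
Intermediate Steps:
E(W) = W*(-4 + W)
(126 + 49)*E(1) = (126 + 49)*(1*(-4 + 1)) = 175*(1*(-3)) = 175*(-3) = -525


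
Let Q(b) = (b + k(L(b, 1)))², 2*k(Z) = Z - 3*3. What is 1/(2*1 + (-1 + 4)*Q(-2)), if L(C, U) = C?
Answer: 4/683 ≈ 0.0058565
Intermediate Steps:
k(Z) = -9/2 + Z/2 (k(Z) = (Z - 3*3)/2 = (Z - 9)/2 = (-9 + Z)/2 = -9/2 + Z/2)
Q(b) = (-9/2 + 3*b/2)² (Q(b) = (b + (-9/2 + b/2))² = (-9/2 + 3*b/2)²)
1/(2*1 + (-1 + 4)*Q(-2)) = 1/(2*1 + (-1 + 4)*(9*(-3 - 2)²/4)) = 1/(2 + 3*((9/4)*(-5)²)) = 1/(2 + 3*((9/4)*25)) = 1/(2 + 3*(225/4)) = 1/(2 + 675/4) = 1/(683/4) = 4/683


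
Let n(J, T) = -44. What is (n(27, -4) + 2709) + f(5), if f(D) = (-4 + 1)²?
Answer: 2674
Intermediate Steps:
f(D) = 9 (f(D) = (-3)² = 9)
(n(27, -4) + 2709) + f(5) = (-44 + 2709) + 9 = 2665 + 9 = 2674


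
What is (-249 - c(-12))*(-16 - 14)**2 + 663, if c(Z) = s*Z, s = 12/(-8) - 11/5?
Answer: -263397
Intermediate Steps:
s = -37/10 (s = 12*(-1/8) - 11*1/5 = -3/2 - 11/5 = -37/10 ≈ -3.7000)
c(Z) = -37*Z/10
(-249 - c(-12))*(-16 - 14)**2 + 663 = (-249 - (-37)*(-12)/10)*(-16 - 14)**2 + 663 = (-249 - 1*222/5)*(-30)**2 + 663 = (-249 - 222/5)*900 + 663 = -1467/5*900 + 663 = -264060 + 663 = -263397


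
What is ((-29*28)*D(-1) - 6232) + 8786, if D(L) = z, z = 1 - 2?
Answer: 3366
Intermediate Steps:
z = -1
D(L) = -1
((-29*28)*D(-1) - 6232) + 8786 = (-29*28*(-1) - 6232) + 8786 = (-812*(-1) - 6232) + 8786 = (812 - 6232) + 8786 = -5420 + 8786 = 3366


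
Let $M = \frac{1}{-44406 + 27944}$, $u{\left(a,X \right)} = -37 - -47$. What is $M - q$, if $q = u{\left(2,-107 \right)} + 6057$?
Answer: $- \frac{99874955}{16462} \approx -6067.0$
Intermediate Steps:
$u{\left(a,X \right)} = 10$ ($u{\left(a,X \right)} = -37 + 47 = 10$)
$M = - \frac{1}{16462}$ ($M = \frac{1}{-16462} = - \frac{1}{16462} \approx -6.0746 \cdot 10^{-5}$)
$q = 6067$ ($q = 10 + 6057 = 6067$)
$M - q = - \frac{1}{16462} - 6067 = - \frac{99874955}{16462}$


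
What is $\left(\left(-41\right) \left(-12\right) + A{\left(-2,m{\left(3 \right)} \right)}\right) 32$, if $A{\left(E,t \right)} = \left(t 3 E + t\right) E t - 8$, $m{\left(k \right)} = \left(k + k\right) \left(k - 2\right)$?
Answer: $27008$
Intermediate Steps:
$m{\left(k \right)} = 2 k \left(-2 + k\right)$
$A{\left(E,t \right)} = -8 + E t \left(t + 3 E t\right)$ ($A{\left(E,t \right)} = \left(3 t E + t\right) E t - 8 = \left(3 E t + t\right) E t - 8 = \left(t + 3 E t\right) E t - 8 = E \left(t + 3 E t\right) t - 8 = E t \left(t + 3 E t\right) - 8 = -8 + E t \left(t + 3 E t\right)$)
$\left(\left(-41\right) \left(-12\right) + A{\left(-2,m{\left(3 \right)} \right)}\right) 32 = \left(\left(-41\right) \left(-12\right) - \left(8 + 2 \cdot 36 \left(-2 + 3\right)^{2} - 3 \left(-2\right)^{2} \left(2 \cdot 3 \left(-2 + 3\right)\right)^{2}\right)\right) 32 = \left(492 - \left(8 - 360\right)\right) 32 = \left(492 - \left(80 - 432\right)\right) 32 = \left(492 - -352\right) 32 = \left(492 + 352\right) 32 = 844 \cdot 32 = 27008$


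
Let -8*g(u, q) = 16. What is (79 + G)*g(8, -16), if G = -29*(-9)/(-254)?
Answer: -19805/127 ≈ -155.94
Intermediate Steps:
g(u, q) = -2 (g(u, q) = -⅛*16 = -2)
G = -261/254 (G = 261*(-1/254) = -261/254 ≈ -1.0276)
(79 + G)*g(8, -16) = (79 - 261/254)*(-2) = (19805/254)*(-2) = -19805/127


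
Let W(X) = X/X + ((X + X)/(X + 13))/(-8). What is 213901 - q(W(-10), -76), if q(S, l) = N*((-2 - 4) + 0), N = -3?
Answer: 213883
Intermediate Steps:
W(X) = 1 - X/(4*(13 + X)) (W(X) = 1 + ((2*X)/(13 + X))*(-1/8) = 1 + (2*X/(13 + X))*(-1/8) = 1 - X/(4*(13 + X)))
q(S, l) = 18 (q(S, l) = -3*((-2 - 4) + 0) = -3*(-6 + 0) = -3*(-6) = 18)
213901 - q(W(-10), -76) = 213901 - 1*18 = 213901 - 18 = 213883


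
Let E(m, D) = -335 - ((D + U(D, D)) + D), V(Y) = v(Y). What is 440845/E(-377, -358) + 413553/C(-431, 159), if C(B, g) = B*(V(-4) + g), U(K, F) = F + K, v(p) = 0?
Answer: 9918999788/25058771 ≈ 395.83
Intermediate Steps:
V(Y) = 0
C(B, g) = B*g (C(B, g) = B*(0 + g) = B*g)
E(m, D) = -335 - 4*D (E(m, D) = -335 - ((D + (D + D)) + D) = -335 - ((D + 2*D) + D) = -335 - (3*D + D) = -335 - 4*D)
440845/E(-377, -358) + 413553/C(-431, 159) = 440845/(-335 - 4*(-358)) + 413553/((-431*159)) = 440845/(-335 + 1432) + 413553/(-68529) = 440845/1097 + 413553*(-1/68529) = 440845*(1/1097) - 137851/22843 = 440845/1097 - 137851/22843 = 9918999788/25058771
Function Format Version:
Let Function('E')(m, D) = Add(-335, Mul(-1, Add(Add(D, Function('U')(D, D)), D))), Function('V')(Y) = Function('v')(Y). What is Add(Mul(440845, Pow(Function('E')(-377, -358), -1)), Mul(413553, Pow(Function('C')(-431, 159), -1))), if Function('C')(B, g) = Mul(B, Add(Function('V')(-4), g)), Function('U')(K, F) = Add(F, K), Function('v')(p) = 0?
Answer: Rational(9918999788, 25058771) ≈ 395.83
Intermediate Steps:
Function('V')(Y) = 0
Function('C')(B, g) = Mul(B, g) (Function('C')(B, g) = Mul(B, Add(0, g)) = Mul(B, g))
Function('E')(m, D) = Add(-335, Mul(-4, D)) (Function('E')(m, D) = Add(-335, Mul(-1, Add(Add(D, Add(D, D)), D))) = Add(-335, Mul(-1, Add(Add(D, Mul(2, D)), D))) = Add(-335, Mul(-1, Add(Mul(3, D), D))) = Add(-335, Mul(-1, Mul(4, D))) = Add(-335, Mul(-4, D)))
Add(Mul(440845, Pow(Function('E')(-377, -358), -1)), Mul(413553, Pow(Function('C')(-431, 159), -1))) = Add(Mul(440845, Pow(Add(-335, Mul(-4, -358)), -1)), Mul(413553, Pow(Mul(-431, 159), -1))) = Add(Mul(440845, Pow(Add(-335, 1432), -1)), Mul(413553, Pow(-68529, -1))) = Add(Mul(440845, Pow(1097, -1)), Mul(413553, Rational(-1, 68529))) = Add(Mul(440845, Rational(1, 1097)), Rational(-137851, 22843)) = Add(Rational(440845, 1097), Rational(-137851, 22843)) = Rational(9918999788, 25058771)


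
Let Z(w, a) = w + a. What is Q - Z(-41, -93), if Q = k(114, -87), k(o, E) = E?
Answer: 47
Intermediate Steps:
Z(w, a) = a + w
Q = -87
Q - Z(-41, -93) = -87 - (-93 - 41) = -87 - 1*(-134) = -87 + 134 = 47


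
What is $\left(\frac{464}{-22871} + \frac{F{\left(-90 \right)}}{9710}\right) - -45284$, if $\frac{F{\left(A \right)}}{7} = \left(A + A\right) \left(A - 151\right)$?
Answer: $\frac{1006349393686}{22207741} \approx 45315.0$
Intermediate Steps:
$F{\left(A \right)} = 14 A \left(-151 + A\right)$ ($F{\left(A \right)} = 7 \left(A + A\right) \left(A - 151\right) = 7 \cdot 2 A \left(-151 + A\right) = 14 A \left(-151 + A\right)$)
$\left(\frac{464}{-22871} + \frac{F{\left(-90 \right)}}{9710}\right) - -45284 = \left(\frac{464}{-22871} + \frac{14 \left(-90\right) \left(-151 - 90\right)}{9710}\right) - -45284 = \left(464 \left(- \frac{1}{22871}\right) + 14 \left(-90\right) \left(-241\right) \frac{1}{9710}\right) + 45284 = \left(- \frac{464}{22871} + 303660 \cdot \frac{1}{9710}\right) + 45284 = \left(- \frac{464}{22871} + \frac{30366}{971}\right) + 45284 = \frac{694050242}{22207741} + 45284 = \frac{1006349393686}{22207741}$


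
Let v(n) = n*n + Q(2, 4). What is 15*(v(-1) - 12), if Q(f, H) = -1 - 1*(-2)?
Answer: -150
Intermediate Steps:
Q(f, H) = 1 (Q(f, H) = -1 + 2 = 1)
v(n) = 1 + n² (v(n) = n*n + 1 = n² + 1 = 1 + n²)
15*(v(-1) - 12) = 15*((1 + (-1)²) - 12) = 15*((1 + 1) - 12) = 15*(2 - 12) = 15*(-10) = -150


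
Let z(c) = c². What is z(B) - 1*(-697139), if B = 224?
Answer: 747315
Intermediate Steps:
z(B) - 1*(-697139) = 224² - 1*(-697139) = 50176 + 697139 = 747315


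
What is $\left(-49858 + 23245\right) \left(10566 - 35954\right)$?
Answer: $675650844$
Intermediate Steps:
$\left(-49858 + 23245\right) \left(10566 - 35954\right) = \left(-26613\right) \left(-25388\right) = 675650844$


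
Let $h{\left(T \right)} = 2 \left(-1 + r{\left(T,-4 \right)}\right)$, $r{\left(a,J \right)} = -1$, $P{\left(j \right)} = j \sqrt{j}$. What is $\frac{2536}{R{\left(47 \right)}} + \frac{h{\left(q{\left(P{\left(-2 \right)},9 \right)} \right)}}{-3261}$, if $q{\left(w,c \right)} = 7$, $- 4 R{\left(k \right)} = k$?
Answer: $- \frac{33079396}{153267} \approx -215.83$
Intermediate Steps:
$P{\left(j \right)} = j^{\frac{3}{2}}$
$R{\left(k \right)} = - \frac{k}{4}$
$h{\left(T \right)} = -4$ ($h{\left(T \right)} = 2 \left(-1 - 1\right) = 2 \left(-2\right) = -4$)
$\frac{2536}{R{\left(47 \right)}} + \frac{h{\left(q{\left(P{\left(-2 \right)},9 \right)} \right)}}{-3261} = \frac{2536}{\left(- \frac{1}{4}\right) 47} - \frac{4}{-3261} = \frac{2536}{- \frac{47}{4}} - - \frac{4}{3261} = 2536 \left(- \frac{4}{47}\right) + \frac{4}{3261} = - \frac{10144}{47} + \frac{4}{3261} = - \frac{33079396}{153267}$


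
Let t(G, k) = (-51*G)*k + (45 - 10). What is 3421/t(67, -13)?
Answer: 3421/44456 ≈ 0.076952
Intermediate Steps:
t(G, k) = 35 - 51*G*k (t(G, k) = -51*G*k + 35 = 35 - 51*G*k)
3421/t(67, -13) = 3421/(35 - 51*67*(-13)) = 3421/(35 + 44421) = 3421/44456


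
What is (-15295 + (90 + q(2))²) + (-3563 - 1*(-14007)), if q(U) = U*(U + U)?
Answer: 4753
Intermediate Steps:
q(U) = 2*U² (q(U) = U*(2*U) = 2*U²)
(-15295 + (90 + q(2))²) + (-3563 - 1*(-14007)) = (-15295 + (90 + 2*2²)²) + (-3563 - 1*(-14007)) = (-15295 + (90 + 2*4)²) + (-3563 + 14007) = (-15295 + (90 + 8)²) + 10444 = (-15295 + 98²) + 10444 = (-15295 + 9604) + 10444 = -5691 + 10444 = 4753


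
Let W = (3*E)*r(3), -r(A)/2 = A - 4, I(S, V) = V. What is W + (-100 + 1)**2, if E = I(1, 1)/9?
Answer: 29405/3 ≈ 9801.7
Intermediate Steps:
r(A) = 8 - 2*A (r(A) = -2*(A - 4) = -2*(-4 + A) = 8 - 2*A)
E = 1/9 ≈ 0.11111
W = 2/3 (W = (3*(1/9))*(8 - 2*3) = (8 - 6)/3 = (1/3)*2 = 2/3 ≈ 0.66667)
W + (-100 + 1)**2 = 2/3 + (-100 + 1)**2 = 2/3 + (-99)**2 = 2/3 + 9801 = 29405/3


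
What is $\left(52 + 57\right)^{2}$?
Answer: $11881$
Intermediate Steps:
$\left(52 + 57\right)^{2} = 109^{2} = 11881$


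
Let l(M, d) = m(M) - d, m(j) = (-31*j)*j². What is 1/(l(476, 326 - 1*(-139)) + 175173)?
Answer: -1/3343180748 ≈ -2.9912e-10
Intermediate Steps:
m(j) = -31*j³
l(M, d) = -d - 31*M³ (l(M, d) = -31*M³ - d = -d - 31*M³)
1/(l(476, 326 - 1*(-139)) + 175173) = 1/((-(326 - 1*(-139)) - 31*476³) + 175173) = 1/((-(326 + 139) - 31*107850176) + 175173) = 1/((-1*465 - 3343355456) + 175173) = 1/((-465 - 3343355456) + 175173) = 1/(-3343355921 + 175173) = 1/(-3343180748) = -1/3343180748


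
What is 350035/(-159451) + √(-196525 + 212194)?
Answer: -350035/159451 + 3*√1741 ≈ 122.98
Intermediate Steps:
350035/(-159451) + √(-196525 + 212194) = 350035*(-1/159451) + √15669 = -350035/159451 + 3*√1741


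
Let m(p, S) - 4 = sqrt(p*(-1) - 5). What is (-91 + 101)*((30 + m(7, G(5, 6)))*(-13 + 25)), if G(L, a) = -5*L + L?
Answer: 4080 + 240*I*sqrt(3) ≈ 4080.0 + 415.69*I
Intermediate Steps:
G(L, a) = -4*L
m(p, S) = 4 + sqrt(-5 - p) (m(p, S) = 4 + sqrt(p*(-1) - 5) = 4 + sqrt(-p - 5) = 4 + sqrt(-5 - p))
(-91 + 101)*((30 + m(7, G(5, 6)))*(-13 + 25)) = (-91 + 101)*((30 + (4 + sqrt(-5 - 1*7)))*(-13 + 25)) = 10*((30 + (4 + sqrt(-5 - 7)))*12) = 10*((30 + (4 + sqrt(-12)))*12) = 10*((30 + (4 + 2*I*sqrt(3)))*12) = 10*((34 + 2*I*sqrt(3))*12) = 10*(408 + 24*I*sqrt(3)) = 4080 + 240*I*sqrt(3)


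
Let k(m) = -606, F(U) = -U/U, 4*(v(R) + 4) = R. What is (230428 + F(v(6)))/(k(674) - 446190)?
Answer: -25603/49644 ≈ -0.51573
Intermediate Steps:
v(R) = -4 + R/4
F(U) = -1 (F(U) = -1*1 = -1)
(230428 + F(v(6)))/(k(674) - 446190) = (230428 - 1)/(-606 - 446190) = 230427/(-446796) = 230427*(-1/446796) = -25603/49644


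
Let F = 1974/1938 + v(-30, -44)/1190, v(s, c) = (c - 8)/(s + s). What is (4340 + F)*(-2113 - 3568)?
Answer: -440204752403/17850 ≈ -2.4661e+7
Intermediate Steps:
v(s, c) = (-8 + c)/(2*s) (v(s, c) = (-8 + c)/((2*s)) = (-8 + c)*(1/(2*s)) = (-8 + c)/(2*s))
F = 345697/339150 (F = 1974/1938 + ((½)*(-8 - 44)/(-30))/1190 = 1974*(1/1938) + ((½)*(-1/30)*(-52))*(1/1190) = 329/323 + (13/15)*(1/1190) = 329/323 + 13/17850 = 345697/339150 ≈ 1.0193)
(4340 + F)*(-2113 - 3568) = (4340 + 345697/339150)*(-2113 - 3568) = (1472256697/339150)*(-5681) = -440204752403/17850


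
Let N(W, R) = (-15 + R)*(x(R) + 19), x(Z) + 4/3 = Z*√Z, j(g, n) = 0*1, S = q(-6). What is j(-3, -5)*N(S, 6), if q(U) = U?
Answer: 0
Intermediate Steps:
S = -6
j(g, n) = 0
x(Z) = -4/3 + Z^(3/2) (x(Z) = -4/3 + Z*√Z = -4/3 + Z^(3/2))
N(W, R) = (-15 + R)*(53/3 + R^(3/2)) (N(W, R) = (-15 + R)*((-4/3 + R^(3/2)) + 19) = (-15 + R)*(53/3 + R^(3/2)))
j(-3, -5)*N(S, 6) = 0*(-265 + 6^(5/2) - 90*√6 + (53/3)*6) = 0*(-265 + 36*√6 - 90*√6 + 106) = 0*(-159 - 54*√6) = 0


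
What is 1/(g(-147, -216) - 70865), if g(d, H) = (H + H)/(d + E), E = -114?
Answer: -29/2055037 ≈ -1.4112e-5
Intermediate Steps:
g(d, H) = 2*H/(-114 + d) (g(d, H) = (H + H)/(d - 114) = (2*H)/(-114 + d) = 2*H/(-114 + d))
1/(g(-147, -216) - 70865) = 1/(2*(-216)/(-114 - 147) - 70865) = 1/(2*(-216)/(-261) - 70865) = 1/(2*(-216)*(-1/261) - 70865) = 1/(48/29 - 70865) = 1/(-2055037/29) = -29/2055037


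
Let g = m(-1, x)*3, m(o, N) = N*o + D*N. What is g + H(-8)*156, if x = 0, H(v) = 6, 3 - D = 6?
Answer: 936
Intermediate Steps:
D = -3 (D = 3 - 1*6 = 3 - 6 = -3)
m(o, N) = -3*N + N*o (m(o, N) = N*o - 3*N = -3*N + N*o)
g = 0 (g = (0*(-3 - 1))*3 = (0*(-4))*3 = 0*3 = 0)
g + H(-8)*156 = 0 + 6*156 = 0 + 936 = 936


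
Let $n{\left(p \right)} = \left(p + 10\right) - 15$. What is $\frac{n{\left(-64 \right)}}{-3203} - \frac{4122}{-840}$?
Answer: $\frac{2210121}{448420} \approx 4.9287$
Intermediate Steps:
$n{\left(p \right)} = -5 + p$ ($n{\left(p \right)} = \left(10 + p\right) - 15 = -5 + p$)
$\frac{n{\left(-64 \right)}}{-3203} - \frac{4122}{-840} = \frac{-5 - 64}{-3203} - \frac{4122}{-840} = \left(-69\right) \left(- \frac{1}{3203}\right) - - \frac{687}{140} = \frac{69}{3203} + \frac{687}{140} = \frac{2210121}{448420}$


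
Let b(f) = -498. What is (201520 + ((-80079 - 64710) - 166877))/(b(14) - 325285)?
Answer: 110146/325783 ≈ 0.33810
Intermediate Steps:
(201520 + ((-80079 - 64710) - 166877))/(b(14) - 325285) = (201520 + ((-80079 - 64710) - 166877))/(-498 - 325285) = (201520 + (-144789 - 166877))/(-325783) = (201520 - 311666)*(-1/325783) = -110146*(-1/325783) = 110146/325783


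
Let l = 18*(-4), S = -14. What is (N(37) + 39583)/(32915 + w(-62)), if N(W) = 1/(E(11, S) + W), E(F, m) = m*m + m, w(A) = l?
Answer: 8668678/7192617 ≈ 1.2052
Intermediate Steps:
l = -72
w(A) = -72
E(F, m) = m + m² (E(F, m) = m² + m = m + m²)
N(W) = 1/(182 + W) (N(W) = 1/(-14*(1 - 14) + W) = 1/(-14*(-13) + W) = 1/(182 + W))
(N(37) + 39583)/(32915 + w(-62)) = (1/(182 + 37) + 39583)/(32915 - 72) = (1/219 + 39583)/32843 = (1/219 + 39583)*(1/32843) = (8668678/219)*(1/32843) = 8668678/7192617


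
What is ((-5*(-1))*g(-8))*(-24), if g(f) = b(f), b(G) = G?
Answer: 960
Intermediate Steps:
g(f) = f
((-5*(-1))*g(-8))*(-24) = (-5*(-1)*(-8))*(-24) = (5*(-8))*(-24) = -40*(-24) = 960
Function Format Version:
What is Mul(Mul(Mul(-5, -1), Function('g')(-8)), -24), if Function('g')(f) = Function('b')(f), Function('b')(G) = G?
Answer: 960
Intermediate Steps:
Function('g')(f) = f
Mul(Mul(Mul(-5, -1), Function('g')(-8)), -24) = Mul(Mul(Mul(-5, -1), -8), -24) = Mul(Mul(5, -8), -24) = Mul(-40, -24) = 960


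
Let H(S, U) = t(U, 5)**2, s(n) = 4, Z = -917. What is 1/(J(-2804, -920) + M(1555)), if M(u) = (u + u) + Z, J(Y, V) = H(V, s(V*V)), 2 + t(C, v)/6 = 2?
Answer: 1/2193 ≈ 0.00045600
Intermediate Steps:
t(C, v) = 0 (t(C, v) = -12 + 6*2 = -12 + 12 = 0)
H(S, U) = 0 (H(S, U) = 0**2 = 0)
J(Y, V) = 0
M(u) = -917 + 2*u (M(u) = (u + u) - 917 = 2*u - 917 = -917 + 2*u)
1/(J(-2804, -920) + M(1555)) = 1/(0 + (-917 + 2*1555)) = 1/(0 + (-917 + 3110)) = 1/(0 + 2193) = 1/2193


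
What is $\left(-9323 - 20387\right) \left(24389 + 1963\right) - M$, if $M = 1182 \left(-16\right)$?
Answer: $-782899008$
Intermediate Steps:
$M = -18912$
$\left(-9323 - 20387\right) \left(24389 + 1963\right) - M = \left(-9323 - 20387\right) \left(24389 + 1963\right) - -18912 = \left(-29710\right) 26352 + 18912 = -782917920 + 18912 = -782899008$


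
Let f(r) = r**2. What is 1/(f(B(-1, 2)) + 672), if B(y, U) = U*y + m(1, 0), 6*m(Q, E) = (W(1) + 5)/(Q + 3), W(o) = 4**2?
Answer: 64/43089 ≈ 0.0014853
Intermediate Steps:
W(o) = 16
m(Q, E) = 7/(2*(3 + Q)) (m(Q, E) = ((16 + 5)/(Q + 3))/6 = (21/(3 + Q))/6 = 7/(2*(3 + Q)))
B(y, U) = 7/8 + U*y (B(y, U) = U*y + 7/(2*(3 + 1)) = U*y + (7/2)/4 = U*y + (7/2)*(1/4) = U*y + 7/8 = 7/8 + U*y)
1/(f(B(-1, 2)) + 672) = 1/((7/8 + 2*(-1))**2 + 672) = 1/((7/8 - 2)**2 + 672) = 1/((-9/8)**2 + 672) = 1/(81/64 + 672) = 1/(43089/64) = 64/43089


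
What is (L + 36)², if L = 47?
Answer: 6889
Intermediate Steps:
(L + 36)² = (47 + 36)² = 83² = 6889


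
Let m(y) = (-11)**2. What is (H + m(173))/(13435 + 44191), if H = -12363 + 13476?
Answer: 617/28813 ≈ 0.021414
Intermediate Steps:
m(y) = 121
H = 1113
(H + m(173))/(13435 + 44191) = (1113 + 121)/(13435 + 44191) = 1234/57626 = 1234*(1/57626) = 617/28813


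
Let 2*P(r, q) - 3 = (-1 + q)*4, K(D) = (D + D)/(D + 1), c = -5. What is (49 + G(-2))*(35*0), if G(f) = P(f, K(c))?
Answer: 0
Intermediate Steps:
K(D) = 2*D/(1 + D) (K(D) = (2*D)/(1 + D) = 2*D/(1 + D))
P(r, q) = -1/2 + 2*q (P(r, q) = 3/2 + ((-1 + q)*4)/2 = 3/2 + (-4 + 4*q)/2 = 3/2 + (-2 + 2*q) = -1/2 + 2*q)
G(f) = 9/2 (G(f) = -1/2 + 2*(2*(-5)/(1 - 5)) = -1/2 + 2*(2*(-5)/(-4)) = -1/2 + 2*(2*(-5)*(-1/4)) = -1/2 + 2*(5/2) = -1/2 + 5 = 9/2)
(49 + G(-2))*(35*0) = (49 + 9/2)*(35*0) = (107/2)*0 = 0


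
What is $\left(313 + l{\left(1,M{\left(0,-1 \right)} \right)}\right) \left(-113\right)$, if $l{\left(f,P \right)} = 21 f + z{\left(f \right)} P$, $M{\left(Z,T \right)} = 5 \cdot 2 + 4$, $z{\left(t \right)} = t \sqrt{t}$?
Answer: $-39324$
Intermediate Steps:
$z{\left(t \right)} = t^{\frac{3}{2}}$
$M{\left(Z,T \right)} = 14$ ($M{\left(Z,T \right)} = 10 + 4 = 14$)
$l{\left(f,P \right)} = 21 f + P f^{\frac{3}{2}}$ ($l{\left(f,P \right)} = 21 f + f^{\frac{3}{2}} P = 21 f + P f^{\frac{3}{2}}$)
$\left(313 + l{\left(1,M{\left(0,-1 \right)} \right)}\right) \left(-113\right) = \left(313 + \left(21 \cdot 1 + 14 \cdot 1^{\frac{3}{2}}\right)\right) \left(-113\right) = \left(313 + \left(21 + 14 \cdot 1\right)\right) \left(-113\right) = \left(313 + \left(21 + 14\right)\right) \left(-113\right) = \left(313 + 35\right) \left(-113\right) = 348 \left(-113\right) = -39324$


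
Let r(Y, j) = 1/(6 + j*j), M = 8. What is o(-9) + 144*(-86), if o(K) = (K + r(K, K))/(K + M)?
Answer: -1076626/87 ≈ -12375.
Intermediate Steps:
r(Y, j) = 1/(6 + j**2)
o(K) = (K + 1/(6 + K**2))/(8 + K) (o(K) = (K + 1/(6 + K**2))/(K + 8) = (K + 1/(6 + K**2))/(8 + K))
o(-9) + 144*(-86) = (1 - 9*(6 + (-9)**2))/((6 + (-9)**2)*(8 - 9)) + 144*(-86) = (1 - 9*(6 + 81))/((6 + 81)*(-1)) - 12384 = -1*(1 - 9*87)/87 - 12384 = (1/87)*(-1)*(1 - 783) - 12384 = (1/87)*(-1)*(-782) - 12384 = 782/87 - 12384 = -1076626/87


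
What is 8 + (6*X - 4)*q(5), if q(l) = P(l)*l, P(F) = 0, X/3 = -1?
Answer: 8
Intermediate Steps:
X = -3 (X = 3*(-1) = -3)
q(l) = 0 (q(l) = 0*l = 0)
8 + (6*X - 4)*q(5) = 8 + (6*(-3) - 4)*0 = 8 + (-18 - 4)*0 = 8 - 22*0 = 8 + 0 = 8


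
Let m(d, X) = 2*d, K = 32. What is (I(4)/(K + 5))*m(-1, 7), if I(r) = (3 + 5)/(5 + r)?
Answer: -16/333 ≈ -0.048048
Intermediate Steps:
I(r) = 8/(5 + r)
(I(4)/(K + 5))*m(-1, 7) = ((8/(5 + 4))/(32 + 5))*(2*(-1)) = ((8/9)/37)*(-2) = ((8*(1/9))*(1/37))*(-2) = ((8/9)*(1/37))*(-2) = (8/333)*(-2) = -16/333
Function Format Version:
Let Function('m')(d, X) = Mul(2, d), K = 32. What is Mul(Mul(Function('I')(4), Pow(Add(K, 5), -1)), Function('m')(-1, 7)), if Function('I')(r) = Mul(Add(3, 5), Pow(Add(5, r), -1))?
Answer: Rational(-16, 333) ≈ -0.048048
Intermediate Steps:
Function('I')(r) = Mul(8, Pow(Add(5, r), -1))
Mul(Mul(Function('I')(4), Pow(Add(K, 5), -1)), Function('m')(-1, 7)) = Mul(Mul(Mul(8, Pow(Add(5, 4), -1)), Pow(Add(32, 5), -1)), Mul(2, -1)) = Mul(Mul(Mul(8, Pow(9, -1)), Pow(37, -1)), -2) = Mul(Mul(Mul(8, Rational(1, 9)), Rational(1, 37)), -2) = Mul(Mul(Rational(8, 9), Rational(1, 37)), -2) = Mul(Rational(8, 333), -2) = Rational(-16, 333)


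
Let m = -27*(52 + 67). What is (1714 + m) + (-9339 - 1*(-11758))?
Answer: 920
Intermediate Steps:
m = -3213 (m = -27*119 = -3213)
(1714 + m) + (-9339 - 1*(-11758)) = (1714 - 3213) + (-9339 - 1*(-11758)) = -1499 + (-9339 + 11758) = -1499 + 2419 = 920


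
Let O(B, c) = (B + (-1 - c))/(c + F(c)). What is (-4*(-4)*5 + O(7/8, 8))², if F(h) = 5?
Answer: 403225/64 ≈ 6300.4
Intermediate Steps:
O(B, c) = (-1 + B - c)/(5 + c) (O(B, c) = (B + (-1 - c))/(c + 5) = (-1 + B - c)/(5 + c))
(-4*(-4)*5 + O(7/8, 8))² = (-4*(-4)*5 + (-1 + 7/8 - 1*8)/(5 + 8))² = (16*5 + (-1 + 7*(⅛) - 8)/13)² = (80 + (-1 + 7/8 - 8)/13)² = (80 + (1/13)*(-65/8))² = (80 - 5/8)² = (635/8)² = 403225/64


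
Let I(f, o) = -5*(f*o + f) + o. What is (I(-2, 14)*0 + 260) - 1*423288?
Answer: -423028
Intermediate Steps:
I(f, o) = o - 5*f - 5*f*o (I(f, o) = -5*(f + f*o) + o = (-5*f - 5*f*o) + o = o - 5*f - 5*f*o)
(I(-2, 14)*0 + 260) - 1*423288 = ((14 - 5*(-2) - 5*(-2)*14)*0 + 260) - 1*423288 = ((14 + 10 + 140)*0 + 260) - 423288 = (164*0 + 260) - 423288 = (0 + 260) - 423288 = 260 - 423288 = -423028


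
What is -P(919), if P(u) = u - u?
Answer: 0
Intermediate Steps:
P(u) = 0
-P(919) = -1*0 = 0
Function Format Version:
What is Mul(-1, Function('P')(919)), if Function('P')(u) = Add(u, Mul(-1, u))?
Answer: 0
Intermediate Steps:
Function('P')(u) = 0
Mul(-1, Function('P')(919)) = Mul(-1, 0) = 0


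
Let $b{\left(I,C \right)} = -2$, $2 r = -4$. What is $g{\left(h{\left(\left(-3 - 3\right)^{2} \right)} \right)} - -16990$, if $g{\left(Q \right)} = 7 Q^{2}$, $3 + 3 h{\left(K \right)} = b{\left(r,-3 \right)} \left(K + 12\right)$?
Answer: $24613$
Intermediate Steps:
$r = -2$ ($r = \frac{1}{2} \left(-4\right) = -2$)
$h{\left(K \right)} = -9 - \frac{2 K}{3}$ ($h{\left(K \right)} = -1 + \frac{\left(-2\right) \left(K + 12\right)}{3} = -1 + \frac{\left(-2\right) \left(12 + K\right)}{3} = -1 + \frac{-24 - 2 K}{3} = -1 - \left(8 + \frac{2 K}{3}\right) = -9 - \frac{2 K}{3}$)
$g{\left(h{\left(\left(-3 - 3\right)^{2} \right)} \right)} - -16990 = 7 \left(-9 - \frac{2 \left(-3 - 3\right)^{2}}{3}\right)^{2} - -16990 = 7 \left(-9 - \frac{2 \left(-6\right)^{2}}{3}\right)^{2} + 16990 = 7 \left(-9 - 24\right)^{2} + 16990 = 7 \left(-33\right)^{2} + 16990 = 7 \cdot 1089 + 16990 = 7623 + 16990 = 24613$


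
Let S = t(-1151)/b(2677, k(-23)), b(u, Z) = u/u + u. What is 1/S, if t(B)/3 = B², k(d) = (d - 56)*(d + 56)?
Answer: 2678/3974403 ≈ 0.00067381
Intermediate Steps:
k(d) = (-56 + d)*(56 + d)
t(B) = 3*B²
b(u, Z) = 1 + u
S = 3974403/2678 (S = (3*(-1151)²)/(1 + 2677) = (3*1324801)/2678 = 3974403*(1/2678) = 3974403/2678 ≈ 1484.1)
1/S = 1/(3974403/2678) = 2678/3974403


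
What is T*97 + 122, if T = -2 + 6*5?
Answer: 2838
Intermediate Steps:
T = 28 (T = -2 + 30 = 28)
T*97 + 122 = 28*97 + 122 = 2716 + 122 = 2838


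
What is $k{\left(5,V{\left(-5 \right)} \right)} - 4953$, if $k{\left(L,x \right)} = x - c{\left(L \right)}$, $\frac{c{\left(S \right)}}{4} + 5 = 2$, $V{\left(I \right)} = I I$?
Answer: $-4916$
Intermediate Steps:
$V{\left(I \right)} = I^{2}$
$c{\left(S \right)} = -12$ ($c{\left(S \right)} = -20 + 4 \cdot 2 = -20 + 8 = -12$)
$k{\left(L,x \right)} = 12 + x$ ($k{\left(L,x \right)} = x - -12 = x + 12 = 12 + x$)
$k{\left(5,V{\left(-5 \right)} \right)} - 4953 = \left(12 + \left(-5\right)^{2}\right) - 4953 = \left(12 + 25\right) - 4953 = 37 - 4953 = -4916$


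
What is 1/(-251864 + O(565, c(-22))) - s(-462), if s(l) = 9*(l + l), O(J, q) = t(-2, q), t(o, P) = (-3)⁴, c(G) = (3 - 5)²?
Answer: 2093827427/251783 ≈ 8316.0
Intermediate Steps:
c(G) = 4 (c(G) = (-2)² = 4)
t(o, P) = 81
O(J, q) = 81
s(l) = 18*l (s(l) = 9*(2*l) = 18*l)
1/(-251864 + O(565, c(-22))) - s(-462) = 1/(-251864 + 81) - 18*(-462) = 1/(-251783) - 1*(-8316) = -1/251783 + 8316 = 2093827427/251783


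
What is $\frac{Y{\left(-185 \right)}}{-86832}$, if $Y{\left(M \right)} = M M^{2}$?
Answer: $\frac{6331625}{86832} \approx 72.918$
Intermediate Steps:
$Y{\left(M \right)} = M^{3}$
$\frac{Y{\left(-185 \right)}}{-86832} = \frac{\left(-185\right)^{3}}{-86832} = \left(-6331625\right) \left(- \frac{1}{86832}\right) = \frac{6331625}{86832}$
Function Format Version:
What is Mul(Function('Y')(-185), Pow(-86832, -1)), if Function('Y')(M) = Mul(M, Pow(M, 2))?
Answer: Rational(6331625, 86832) ≈ 72.918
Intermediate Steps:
Function('Y')(M) = Pow(M, 3)
Mul(Function('Y')(-185), Pow(-86832, -1)) = Mul(Pow(-185, 3), Pow(-86832, -1)) = Mul(-6331625, Rational(-1, 86832)) = Rational(6331625, 86832)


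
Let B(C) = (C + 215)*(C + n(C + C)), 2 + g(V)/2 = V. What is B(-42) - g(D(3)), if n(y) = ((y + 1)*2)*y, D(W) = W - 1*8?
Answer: 2405060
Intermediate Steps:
D(W) = -8 + W (D(W) = W - 8 = -8 + W)
g(V) = -4 + 2*V
n(y) = y*(2 + 2*y) (n(y) = ((1 + y)*2)*y = (2 + 2*y)*y = y*(2 + 2*y))
B(C) = (215 + C)*(C + 4*C*(1 + 2*C)) (B(C) = (C + 215)*(C + 2*(C + C)*(1 + (C + C))) = (215 + C)*(C + 2*(2*C)*(1 + 2*C)) = (215 + C)*(C + 4*C*(1 + 2*C)))
B(-42) - g(D(3)) = -42*(1075 + 8*(-42)² + 1725*(-42)) - (-4 + 2*(-8 + 3)) = -42*(1075 + 8*1764 - 72450) - (-4 + 2*(-5)) = -42*(1075 + 14112 - 72450) - (-4 - 10) = -42*(-57263) - 1*(-14) = 2405046 + 14 = 2405060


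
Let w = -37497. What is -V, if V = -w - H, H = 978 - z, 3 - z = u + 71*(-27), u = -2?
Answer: -38441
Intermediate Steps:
z = 1922 (z = 3 - (-2 + 71*(-27)) = 3 - (-2 - 1917) = 3 - 1*(-1919) = 3 + 1919 = 1922)
H = -944 (H = 978 - 1*1922 = 978 - 1922 = -944)
V = 38441 (V = -1*(-37497) - 1*(-944) = 37497 + 944 = 38441)
-V = -1*38441 = -38441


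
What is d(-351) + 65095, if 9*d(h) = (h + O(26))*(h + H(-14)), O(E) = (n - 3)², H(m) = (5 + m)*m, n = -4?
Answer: 72645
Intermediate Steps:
H(m) = m*(5 + m)
O(E) = 49 (O(E) = (-4 - 3)² = (-7)² = 49)
d(h) = (49 + h)*(126 + h)/9 (d(h) = ((h + 49)*(h - 14*(5 - 14)))/9 = ((49 + h)*(h - 14*(-9)))/9 = ((49 + h)*(h + 126))/9 = ((49 + h)*(126 + h))/9 = (49 + h)*(126 + h)/9)
d(-351) + 65095 = (686 + (⅑)*(-351)² + (175/9)*(-351)) + 65095 = (686 + (⅑)*123201 - 6825) + 65095 = (686 + 13689 - 6825) + 65095 = 7550 + 65095 = 72645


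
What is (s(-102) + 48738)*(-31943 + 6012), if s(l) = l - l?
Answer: -1263825078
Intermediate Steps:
s(l) = 0
(s(-102) + 48738)*(-31943 + 6012) = (0 + 48738)*(-31943 + 6012) = 48738*(-25931) = -1263825078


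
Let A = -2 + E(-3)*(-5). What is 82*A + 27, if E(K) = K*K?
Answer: -3827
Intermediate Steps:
E(K) = K²
A = -47 (A = -2 + (-3)²*(-5) = -2 + 9*(-5) = -2 - 45 = -47)
82*A + 27 = 82*(-47) + 27 = -3854 + 27 = -3827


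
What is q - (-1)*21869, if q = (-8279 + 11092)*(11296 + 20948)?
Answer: 90724241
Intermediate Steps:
q = 90702372 (q = 2813*32244 = 90702372)
q - (-1)*21869 = 90702372 - (-1)*21869 = 90702372 - 1*(-21869) = 90702372 + 21869 = 90724241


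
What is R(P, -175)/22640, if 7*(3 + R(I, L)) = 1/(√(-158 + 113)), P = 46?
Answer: -3/22640 - I*√5/2377200 ≈ -0.00013251 - 9.4063e-7*I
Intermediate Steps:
R(I, L) = -3 - I*√5/105 (R(I, L) = -3 + 1/(7*(√(-158 + 113))) = -3 + 1/(7*(√(-45))) = -3 + 1/(7*((3*I*√5))) = -3 + (-I*√5/15)/7 = -3 - I*√5/105)
R(P, -175)/22640 = (-3 - I*√5/105)/22640 = (-3 - I*√5/105)*(1/22640) = -3/22640 - I*√5/2377200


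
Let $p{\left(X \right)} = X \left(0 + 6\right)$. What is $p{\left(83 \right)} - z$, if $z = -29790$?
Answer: $30288$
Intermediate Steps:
$p{\left(X \right)} = 6 X$ ($p{\left(X \right)} = X 6 = 6 X$)
$p{\left(83 \right)} - z = 6 \cdot 83 - -29790 = 498 + 29790 = 30288$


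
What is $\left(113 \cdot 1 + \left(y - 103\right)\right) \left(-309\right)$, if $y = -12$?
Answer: $618$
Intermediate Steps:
$\left(113 \cdot 1 + \left(y - 103\right)\right) \left(-309\right) = \left(113 \cdot 1 - 115\right) \left(-309\right) = \left(113 - 115\right) \left(-309\right) = \left(-2\right) \left(-309\right) = 618$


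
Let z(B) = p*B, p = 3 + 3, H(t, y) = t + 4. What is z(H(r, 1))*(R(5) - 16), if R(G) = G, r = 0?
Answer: -264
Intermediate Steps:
H(t, y) = 4 + t
p = 6
z(B) = 6*B
z(H(r, 1))*(R(5) - 16) = (6*(4 + 0))*(5 - 16) = (6*4)*(-11) = 24*(-11) = -264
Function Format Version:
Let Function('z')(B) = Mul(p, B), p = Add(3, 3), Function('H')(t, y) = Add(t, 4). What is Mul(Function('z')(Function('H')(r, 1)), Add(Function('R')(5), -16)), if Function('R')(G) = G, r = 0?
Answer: -264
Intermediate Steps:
Function('H')(t, y) = Add(4, t)
p = 6
Function('z')(B) = Mul(6, B)
Mul(Function('z')(Function('H')(r, 1)), Add(Function('R')(5), -16)) = Mul(Mul(6, Add(4, 0)), Add(5, -16)) = Mul(Mul(6, 4), -11) = Mul(24, -11) = -264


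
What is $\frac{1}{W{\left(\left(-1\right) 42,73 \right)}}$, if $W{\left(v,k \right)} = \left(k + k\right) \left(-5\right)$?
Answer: $- \frac{1}{730} \approx -0.0013699$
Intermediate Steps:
$W{\left(v,k \right)} = - 10 k$ ($W{\left(v,k \right)} = 2 k \left(-5\right) = - 10 k$)
$\frac{1}{W{\left(\left(-1\right) 42,73 \right)}} = \frac{1}{\left(-10\right) 73} = \frac{1}{-730} = - \frac{1}{730}$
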